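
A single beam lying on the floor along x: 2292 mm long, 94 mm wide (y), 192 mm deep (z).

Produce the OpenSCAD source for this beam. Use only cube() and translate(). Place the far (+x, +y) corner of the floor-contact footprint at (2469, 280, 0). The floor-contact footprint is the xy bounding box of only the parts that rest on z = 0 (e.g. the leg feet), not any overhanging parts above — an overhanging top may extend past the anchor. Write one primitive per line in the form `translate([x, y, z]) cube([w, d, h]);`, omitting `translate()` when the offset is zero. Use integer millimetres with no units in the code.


translate([177, 186, 0]) cube([2292, 94, 192]);


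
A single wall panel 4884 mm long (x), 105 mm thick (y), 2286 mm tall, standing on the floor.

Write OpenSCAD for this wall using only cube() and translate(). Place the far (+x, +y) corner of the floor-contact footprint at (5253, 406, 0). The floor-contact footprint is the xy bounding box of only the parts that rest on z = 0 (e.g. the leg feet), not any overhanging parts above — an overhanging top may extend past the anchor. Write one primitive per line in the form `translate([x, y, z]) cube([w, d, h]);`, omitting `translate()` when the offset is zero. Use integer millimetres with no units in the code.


translate([369, 301, 0]) cube([4884, 105, 2286]);


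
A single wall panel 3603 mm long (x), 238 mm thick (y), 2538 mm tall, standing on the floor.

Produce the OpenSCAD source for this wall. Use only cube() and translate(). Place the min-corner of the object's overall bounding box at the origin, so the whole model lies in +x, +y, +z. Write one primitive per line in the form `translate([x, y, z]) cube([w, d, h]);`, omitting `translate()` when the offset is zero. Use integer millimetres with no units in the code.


cube([3603, 238, 2538]);


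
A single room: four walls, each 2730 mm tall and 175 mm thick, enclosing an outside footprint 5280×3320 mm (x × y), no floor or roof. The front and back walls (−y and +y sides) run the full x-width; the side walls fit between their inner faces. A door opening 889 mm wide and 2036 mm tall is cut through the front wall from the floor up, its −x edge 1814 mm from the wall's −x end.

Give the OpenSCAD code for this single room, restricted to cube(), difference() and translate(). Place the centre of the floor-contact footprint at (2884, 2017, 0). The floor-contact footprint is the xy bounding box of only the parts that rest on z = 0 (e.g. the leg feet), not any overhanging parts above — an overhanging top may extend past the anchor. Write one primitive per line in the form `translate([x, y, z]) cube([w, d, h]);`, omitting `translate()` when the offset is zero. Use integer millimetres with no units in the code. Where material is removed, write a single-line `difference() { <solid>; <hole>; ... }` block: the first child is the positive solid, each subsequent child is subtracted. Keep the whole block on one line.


difference() { translate([244, 357, 0]) cube([5280, 175, 2730]); translate([2058, 357, 0]) cube([889, 175, 2036]); }
translate([244, 3502, 0]) cube([5280, 175, 2730]);
translate([244, 532, 0]) cube([175, 2970, 2730]);
translate([5349, 532, 0]) cube([175, 2970, 2730]);


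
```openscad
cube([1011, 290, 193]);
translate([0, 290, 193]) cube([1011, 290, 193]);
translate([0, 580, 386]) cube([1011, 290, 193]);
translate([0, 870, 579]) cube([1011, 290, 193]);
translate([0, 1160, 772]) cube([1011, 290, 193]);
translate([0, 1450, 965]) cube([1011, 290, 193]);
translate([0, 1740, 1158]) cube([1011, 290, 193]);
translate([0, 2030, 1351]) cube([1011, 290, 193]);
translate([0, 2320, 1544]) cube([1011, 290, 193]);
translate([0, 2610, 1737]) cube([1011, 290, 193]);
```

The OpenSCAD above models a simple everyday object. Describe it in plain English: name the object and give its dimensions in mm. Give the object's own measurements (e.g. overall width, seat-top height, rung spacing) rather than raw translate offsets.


A straight staircase of 10 solid steps. Each step is 1011 mm wide (x), 290 mm deep (y, the going) and 193 mm tall (the rise). The first step rests on the floor; each subsequent step sits one going further in +y and one rise higher in +z, directly behind and above the previous step with no overlap.


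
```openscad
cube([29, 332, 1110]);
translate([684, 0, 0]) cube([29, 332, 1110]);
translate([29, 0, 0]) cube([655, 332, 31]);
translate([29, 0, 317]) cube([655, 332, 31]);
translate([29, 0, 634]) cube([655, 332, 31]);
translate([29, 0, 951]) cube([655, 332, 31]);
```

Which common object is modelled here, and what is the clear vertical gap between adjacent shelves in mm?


A bookshelf. The clear shelf gap is 286 mm.

Two tall side panels with 4 horizontal boards between them — a bookshelf. The first two shelf undersides are at z = 0 and z = 317; with shelf thickness 31, the clear gap is 317 − 0 − 31 = 286 mm.


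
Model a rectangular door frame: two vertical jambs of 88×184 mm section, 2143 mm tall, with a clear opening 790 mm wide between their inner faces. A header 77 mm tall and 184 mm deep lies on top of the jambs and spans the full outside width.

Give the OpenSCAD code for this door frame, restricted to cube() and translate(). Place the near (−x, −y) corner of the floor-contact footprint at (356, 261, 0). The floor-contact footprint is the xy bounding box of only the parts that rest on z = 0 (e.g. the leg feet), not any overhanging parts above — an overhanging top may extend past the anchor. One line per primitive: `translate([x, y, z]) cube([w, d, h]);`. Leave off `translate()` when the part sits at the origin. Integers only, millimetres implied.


translate([356, 261, 0]) cube([88, 184, 2143]);
translate([1234, 261, 0]) cube([88, 184, 2143]);
translate([356, 261, 2143]) cube([966, 184, 77]);


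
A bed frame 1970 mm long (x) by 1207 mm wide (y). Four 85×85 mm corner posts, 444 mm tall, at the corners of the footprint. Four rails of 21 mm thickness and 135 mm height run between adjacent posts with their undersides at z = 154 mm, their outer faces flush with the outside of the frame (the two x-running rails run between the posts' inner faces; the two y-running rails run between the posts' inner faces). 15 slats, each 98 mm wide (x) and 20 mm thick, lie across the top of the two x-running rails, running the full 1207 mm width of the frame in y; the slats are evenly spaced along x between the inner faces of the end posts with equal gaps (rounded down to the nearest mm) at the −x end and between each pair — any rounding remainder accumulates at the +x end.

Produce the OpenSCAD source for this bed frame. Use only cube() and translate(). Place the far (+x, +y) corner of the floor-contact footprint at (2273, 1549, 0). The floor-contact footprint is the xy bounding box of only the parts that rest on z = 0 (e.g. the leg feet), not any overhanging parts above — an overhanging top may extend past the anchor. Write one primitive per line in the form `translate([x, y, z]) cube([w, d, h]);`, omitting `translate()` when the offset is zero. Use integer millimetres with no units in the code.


translate([303, 342, 0]) cube([85, 85, 444]);
translate([303, 1464, 0]) cube([85, 85, 444]);
translate([2188, 342, 0]) cube([85, 85, 444]);
translate([2188, 1464, 0]) cube([85, 85, 444]);
translate([388, 342, 154]) cube([1800, 21, 135]);
translate([388, 1528, 154]) cube([1800, 21, 135]);
translate([303, 427, 154]) cube([21, 1037, 135]);
translate([2252, 427, 154]) cube([21, 1037, 135]);
translate([408, 342, 289]) cube([98, 1207, 20]);
translate([526, 342, 289]) cube([98, 1207, 20]);
translate([644, 342, 289]) cube([98, 1207, 20]);
translate([762, 342, 289]) cube([98, 1207, 20]);
translate([880, 342, 289]) cube([98, 1207, 20]);
translate([998, 342, 289]) cube([98, 1207, 20]);
translate([1116, 342, 289]) cube([98, 1207, 20]);
translate([1234, 342, 289]) cube([98, 1207, 20]);
translate([1352, 342, 289]) cube([98, 1207, 20]);
translate([1470, 342, 289]) cube([98, 1207, 20]);
translate([1588, 342, 289]) cube([98, 1207, 20]);
translate([1706, 342, 289]) cube([98, 1207, 20]);
translate([1824, 342, 289]) cube([98, 1207, 20]);
translate([1942, 342, 289]) cube([98, 1207, 20]);
translate([2060, 342, 289]) cube([98, 1207, 20]);


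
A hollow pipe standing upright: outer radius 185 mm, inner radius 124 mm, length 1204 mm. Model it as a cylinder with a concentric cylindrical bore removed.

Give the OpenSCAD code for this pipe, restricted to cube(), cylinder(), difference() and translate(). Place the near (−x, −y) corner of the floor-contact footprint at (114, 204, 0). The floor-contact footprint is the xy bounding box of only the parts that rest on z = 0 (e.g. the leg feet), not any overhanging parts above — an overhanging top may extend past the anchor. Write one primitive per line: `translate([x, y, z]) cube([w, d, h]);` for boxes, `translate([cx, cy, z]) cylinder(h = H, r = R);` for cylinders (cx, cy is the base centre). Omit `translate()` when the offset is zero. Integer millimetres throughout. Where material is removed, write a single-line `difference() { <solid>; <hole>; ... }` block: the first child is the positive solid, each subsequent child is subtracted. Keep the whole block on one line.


difference() { translate([299, 389, 0]) cylinder(h = 1204, r = 185); translate([299, 389, 0]) cylinder(h = 1204, r = 124); }


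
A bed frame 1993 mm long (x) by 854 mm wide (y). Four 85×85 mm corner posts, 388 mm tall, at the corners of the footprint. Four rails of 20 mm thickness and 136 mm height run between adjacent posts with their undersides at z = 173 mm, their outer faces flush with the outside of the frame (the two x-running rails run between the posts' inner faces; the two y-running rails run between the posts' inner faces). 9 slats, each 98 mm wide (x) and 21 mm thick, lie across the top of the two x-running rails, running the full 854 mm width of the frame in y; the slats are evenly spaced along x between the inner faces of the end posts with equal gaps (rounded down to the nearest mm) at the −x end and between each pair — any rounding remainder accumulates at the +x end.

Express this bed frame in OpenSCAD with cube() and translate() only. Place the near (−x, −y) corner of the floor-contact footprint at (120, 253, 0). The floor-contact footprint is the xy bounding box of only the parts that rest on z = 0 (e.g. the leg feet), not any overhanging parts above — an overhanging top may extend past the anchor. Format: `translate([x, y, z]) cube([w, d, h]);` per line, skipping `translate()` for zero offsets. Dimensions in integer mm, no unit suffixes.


// slat z = rail_z + rail_h = 173 + 136 = 309
// slat gap = ⌊(1823 − 9·98) / 10⌋ = 94
translate([120, 253, 0]) cube([85, 85, 388]);
translate([120, 1022, 0]) cube([85, 85, 388]);
translate([2028, 253, 0]) cube([85, 85, 388]);
translate([2028, 1022, 0]) cube([85, 85, 388]);
translate([205, 253, 173]) cube([1823, 20, 136]);
translate([205, 1087, 173]) cube([1823, 20, 136]);
translate([120, 338, 173]) cube([20, 684, 136]);
translate([2093, 338, 173]) cube([20, 684, 136]);
translate([299, 253, 309]) cube([98, 854, 21]);
translate([491, 253, 309]) cube([98, 854, 21]);
translate([683, 253, 309]) cube([98, 854, 21]);
translate([875, 253, 309]) cube([98, 854, 21]);
translate([1067, 253, 309]) cube([98, 854, 21]);
translate([1259, 253, 309]) cube([98, 854, 21]);
translate([1451, 253, 309]) cube([98, 854, 21]);
translate([1643, 253, 309]) cube([98, 854, 21]);
translate([1835, 253, 309]) cube([98, 854, 21]);


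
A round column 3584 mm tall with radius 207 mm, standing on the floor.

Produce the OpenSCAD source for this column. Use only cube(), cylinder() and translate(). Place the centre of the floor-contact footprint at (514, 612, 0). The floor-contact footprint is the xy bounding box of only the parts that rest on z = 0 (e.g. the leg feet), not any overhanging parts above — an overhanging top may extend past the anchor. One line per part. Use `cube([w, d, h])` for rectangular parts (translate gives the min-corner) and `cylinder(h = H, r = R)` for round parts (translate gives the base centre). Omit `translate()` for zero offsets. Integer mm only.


translate([514, 612, 0]) cylinder(h = 3584, r = 207);


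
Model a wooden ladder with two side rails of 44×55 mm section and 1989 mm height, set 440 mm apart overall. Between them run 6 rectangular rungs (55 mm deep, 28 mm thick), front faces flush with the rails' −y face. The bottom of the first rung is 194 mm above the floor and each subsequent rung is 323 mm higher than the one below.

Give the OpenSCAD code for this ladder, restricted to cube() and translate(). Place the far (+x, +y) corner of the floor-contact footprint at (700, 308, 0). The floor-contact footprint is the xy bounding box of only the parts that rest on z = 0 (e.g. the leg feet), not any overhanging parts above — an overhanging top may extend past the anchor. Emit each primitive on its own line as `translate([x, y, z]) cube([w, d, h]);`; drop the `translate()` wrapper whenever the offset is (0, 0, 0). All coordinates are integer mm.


translate([260, 253, 0]) cube([44, 55, 1989]);
translate([656, 253, 0]) cube([44, 55, 1989]);
translate([304, 253, 194]) cube([352, 55, 28]);
translate([304, 253, 517]) cube([352, 55, 28]);
translate([304, 253, 840]) cube([352, 55, 28]);
translate([304, 253, 1163]) cube([352, 55, 28]);
translate([304, 253, 1486]) cube([352, 55, 28]);
translate([304, 253, 1809]) cube([352, 55, 28]);


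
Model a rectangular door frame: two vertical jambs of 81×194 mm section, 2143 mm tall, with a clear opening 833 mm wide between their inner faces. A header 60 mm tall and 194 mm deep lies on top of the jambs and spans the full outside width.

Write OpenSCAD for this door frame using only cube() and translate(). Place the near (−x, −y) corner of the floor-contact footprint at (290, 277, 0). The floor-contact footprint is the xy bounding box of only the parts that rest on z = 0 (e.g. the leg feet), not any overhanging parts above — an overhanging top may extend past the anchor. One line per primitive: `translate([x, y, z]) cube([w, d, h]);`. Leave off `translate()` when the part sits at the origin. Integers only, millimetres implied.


translate([290, 277, 0]) cube([81, 194, 2143]);
translate([1204, 277, 0]) cube([81, 194, 2143]);
translate([290, 277, 2143]) cube([995, 194, 60]);


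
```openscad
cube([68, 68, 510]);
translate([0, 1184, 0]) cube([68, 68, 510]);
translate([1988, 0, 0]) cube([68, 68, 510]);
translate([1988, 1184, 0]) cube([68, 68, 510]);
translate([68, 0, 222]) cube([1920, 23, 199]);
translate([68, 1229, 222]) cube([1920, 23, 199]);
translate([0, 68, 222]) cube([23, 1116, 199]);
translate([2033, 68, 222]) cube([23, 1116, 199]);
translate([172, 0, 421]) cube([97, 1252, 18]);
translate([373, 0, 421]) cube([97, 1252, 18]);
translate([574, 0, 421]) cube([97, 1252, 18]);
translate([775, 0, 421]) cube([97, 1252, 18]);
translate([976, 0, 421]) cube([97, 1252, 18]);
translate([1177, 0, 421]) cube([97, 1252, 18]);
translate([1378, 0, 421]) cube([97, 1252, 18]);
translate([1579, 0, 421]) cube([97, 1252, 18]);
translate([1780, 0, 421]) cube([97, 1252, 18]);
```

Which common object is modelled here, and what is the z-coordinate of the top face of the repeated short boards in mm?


A bed frame. The slat-top height is 439 mm.

Four posts, four rails, and a row of slats — a bed frame. Slats sit on the rails at z = 222 + 199 = 421; with slat thickness 18, the top is 439 mm.


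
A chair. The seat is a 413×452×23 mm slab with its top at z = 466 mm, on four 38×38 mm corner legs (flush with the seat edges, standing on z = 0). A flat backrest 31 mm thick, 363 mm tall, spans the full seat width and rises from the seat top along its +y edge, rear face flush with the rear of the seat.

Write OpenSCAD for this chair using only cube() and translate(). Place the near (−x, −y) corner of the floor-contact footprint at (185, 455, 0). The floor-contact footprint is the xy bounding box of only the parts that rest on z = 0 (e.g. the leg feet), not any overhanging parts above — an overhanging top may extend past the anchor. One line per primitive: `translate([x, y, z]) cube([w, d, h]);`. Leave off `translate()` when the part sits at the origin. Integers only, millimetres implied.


translate([185, 455, 443]) cube([413, 452, 23]);
translate([185, 455, 0]) cube([38, 38, 443]);
translate([560, 455, 0]) cube([38, 38, 443]);
translate([185, 869, 0]) cube([38, 38, 443]);
translate([560, 869, 0]) cube([38, 38, 443]);
translate([185, 876, 466]) cube([413, 31, 363]);


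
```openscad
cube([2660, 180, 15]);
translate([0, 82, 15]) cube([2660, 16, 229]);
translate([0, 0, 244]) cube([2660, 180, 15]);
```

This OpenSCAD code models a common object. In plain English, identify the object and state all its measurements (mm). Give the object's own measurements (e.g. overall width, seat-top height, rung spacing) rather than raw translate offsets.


An I-beam lying along x, 2660 mm long. Overall section height 259 mm. Two flanges 180 mm wide (y) and 15 mm thick, one on the floor and one at the top; a web 16 mm thick runs between them, centred on the flange width.


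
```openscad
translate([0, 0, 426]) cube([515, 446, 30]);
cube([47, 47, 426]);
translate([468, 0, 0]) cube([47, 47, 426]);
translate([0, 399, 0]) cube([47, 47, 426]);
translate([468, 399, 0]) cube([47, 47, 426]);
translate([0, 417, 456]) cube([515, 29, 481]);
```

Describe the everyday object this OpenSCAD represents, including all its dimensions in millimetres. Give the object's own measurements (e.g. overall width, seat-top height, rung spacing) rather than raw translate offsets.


A chair. The seat is a 515×446×30 mm slab with its top at z = 456 mm, on four 47×47 mm corner legs (flush with the seat edges, standing on z = 0). A flat backrest 29 mm thick, 481 mm tall, spans the full seat width and rises from the seat top along its +y edge, rear face flush with the rear of the seat.


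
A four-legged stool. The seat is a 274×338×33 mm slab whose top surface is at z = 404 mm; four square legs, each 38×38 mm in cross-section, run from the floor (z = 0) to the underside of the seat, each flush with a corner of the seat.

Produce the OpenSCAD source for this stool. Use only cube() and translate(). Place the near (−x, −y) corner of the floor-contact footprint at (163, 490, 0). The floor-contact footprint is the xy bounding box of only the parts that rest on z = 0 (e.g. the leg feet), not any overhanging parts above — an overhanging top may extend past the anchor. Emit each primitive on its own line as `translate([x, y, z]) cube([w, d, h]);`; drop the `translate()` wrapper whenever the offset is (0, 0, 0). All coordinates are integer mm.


translate([163, 490, 371]) cube([274, 338, 33]);
translate([163, 490, 0]) cube([38, 38, 371]);
translate([399, 490, 0]) cube([38, 38, 371]);
translate([163, 790, 0]) cube([38, 38, 371]);
translate([399, 790, 0]) cube([38, 38, 371]);


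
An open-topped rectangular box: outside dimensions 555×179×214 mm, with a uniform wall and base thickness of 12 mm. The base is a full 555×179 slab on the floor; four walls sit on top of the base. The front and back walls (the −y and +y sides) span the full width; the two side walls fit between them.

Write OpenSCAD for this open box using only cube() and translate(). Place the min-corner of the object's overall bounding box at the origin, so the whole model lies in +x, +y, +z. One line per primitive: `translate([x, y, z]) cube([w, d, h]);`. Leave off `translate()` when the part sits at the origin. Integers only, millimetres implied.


cube([555, 179, 12]);
translate([0, 0, 12]) cube([555, 12, 202]);
translate([0, 167, 12]) cube([555, 12, 202]);
translate([0, 12, 12]) cube([12, 155, 202]);
translate([543, 12, 12]) cube([12, 155, 202]);


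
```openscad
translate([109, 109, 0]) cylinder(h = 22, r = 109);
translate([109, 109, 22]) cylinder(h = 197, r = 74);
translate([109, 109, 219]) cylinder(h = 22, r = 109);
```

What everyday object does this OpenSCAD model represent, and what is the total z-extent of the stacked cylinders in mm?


A spool. The overall height is 241 mm.

Three coaxial cylinders, large–small–large — a spool. Two 22 mm flanges and a 197 mm core give 22 + 197 + 22 = 241 mm.


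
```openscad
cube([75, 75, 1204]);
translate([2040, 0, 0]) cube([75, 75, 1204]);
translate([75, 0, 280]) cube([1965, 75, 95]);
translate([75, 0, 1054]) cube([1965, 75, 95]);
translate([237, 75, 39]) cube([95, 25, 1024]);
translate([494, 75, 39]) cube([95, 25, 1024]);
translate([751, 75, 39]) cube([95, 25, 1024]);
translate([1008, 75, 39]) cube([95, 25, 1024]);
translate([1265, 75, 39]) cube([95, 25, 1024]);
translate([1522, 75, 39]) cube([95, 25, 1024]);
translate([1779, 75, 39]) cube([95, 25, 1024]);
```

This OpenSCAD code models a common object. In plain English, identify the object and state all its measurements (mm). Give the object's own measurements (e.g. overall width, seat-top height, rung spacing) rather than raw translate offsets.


A fence section. Two 75×75 mm posts, 1204 mm tall, stand on the floor with a clear span of 1965 mm between their inner faces. Two horizontal rails of 75×95 mm section span the gap between the posts with their undersides at z = 280 mm and z = 1054 mm, flush with the posts' −y face. 7 pickets, each 95 mm wide, 25 mm thick and 1024 mm tall, are fixed to the +y face of the rails with their bottoms at z = 39 mm, spaced across the span with a 162 mm gap after the −x post and between neighbouring pickets, with 166 mm left before the +x post.


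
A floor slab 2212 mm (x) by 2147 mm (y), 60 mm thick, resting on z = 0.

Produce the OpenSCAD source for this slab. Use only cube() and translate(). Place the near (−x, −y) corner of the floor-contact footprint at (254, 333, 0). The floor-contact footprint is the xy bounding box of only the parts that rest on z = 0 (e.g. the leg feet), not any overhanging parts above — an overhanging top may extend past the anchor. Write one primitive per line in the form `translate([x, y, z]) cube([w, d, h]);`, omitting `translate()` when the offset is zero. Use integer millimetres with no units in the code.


translate([254, 333, 0]) cube([2212, 2147, 60]);


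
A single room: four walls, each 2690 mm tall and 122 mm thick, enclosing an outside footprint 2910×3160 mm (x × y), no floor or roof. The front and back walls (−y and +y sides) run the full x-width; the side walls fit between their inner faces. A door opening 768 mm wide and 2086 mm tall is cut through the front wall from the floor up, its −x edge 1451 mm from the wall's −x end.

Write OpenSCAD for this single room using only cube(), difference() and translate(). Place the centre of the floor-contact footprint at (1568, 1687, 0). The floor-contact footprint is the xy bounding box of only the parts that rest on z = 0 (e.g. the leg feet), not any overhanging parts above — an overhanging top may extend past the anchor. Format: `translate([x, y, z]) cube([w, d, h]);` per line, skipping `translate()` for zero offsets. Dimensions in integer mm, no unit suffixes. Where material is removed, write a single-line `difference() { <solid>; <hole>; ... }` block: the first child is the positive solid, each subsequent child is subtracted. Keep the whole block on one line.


difference() { translate([113, 107, 0]) cube([2910, 122, 2690]); translate([1564, 107, 0]) cube([768, 122, 2086]); }
translate([113, 3145, 0]) cube([2910, 122, 2690]);
translate([113, 229, 0]) cube([122, 2916, 2690]);
translate([2901, 229, 0]) cube([122, 2916, 2690]);


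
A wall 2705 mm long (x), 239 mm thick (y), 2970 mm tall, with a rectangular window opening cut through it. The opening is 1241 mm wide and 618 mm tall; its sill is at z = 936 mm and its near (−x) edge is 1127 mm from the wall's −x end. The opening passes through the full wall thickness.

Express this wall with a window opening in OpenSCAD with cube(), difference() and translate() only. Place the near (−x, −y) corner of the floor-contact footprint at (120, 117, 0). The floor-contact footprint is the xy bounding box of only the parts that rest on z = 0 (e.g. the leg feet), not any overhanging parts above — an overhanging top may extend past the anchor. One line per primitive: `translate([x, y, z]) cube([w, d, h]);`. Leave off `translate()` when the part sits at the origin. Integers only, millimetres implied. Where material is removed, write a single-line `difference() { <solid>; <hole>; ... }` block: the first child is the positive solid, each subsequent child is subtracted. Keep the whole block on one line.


difference() { translate([120, 117, 0]) cube([2705, 239, 2970]); translate([1247, 117, 936]) cube([1241, 239, 618]); }


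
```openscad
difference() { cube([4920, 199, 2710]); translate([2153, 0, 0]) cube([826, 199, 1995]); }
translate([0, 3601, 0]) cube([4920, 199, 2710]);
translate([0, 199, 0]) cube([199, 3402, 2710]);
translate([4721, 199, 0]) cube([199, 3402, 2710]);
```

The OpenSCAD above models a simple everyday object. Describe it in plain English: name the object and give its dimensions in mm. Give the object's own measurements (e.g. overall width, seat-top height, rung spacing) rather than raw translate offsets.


A single room: four walls, each 2710 mm tall and 199 mm thick, enclosing an outside footprint 4920×3800 mm (x × y), no floor or roof. The front and back walls (−y and +y sides) run the full x-width; the side walls fit between their inner faces. A door opening 826 mm wide and 1995 mm tall is cut through the front wall from the floor up, its −x edge 2153 mm from the wall's −x end.


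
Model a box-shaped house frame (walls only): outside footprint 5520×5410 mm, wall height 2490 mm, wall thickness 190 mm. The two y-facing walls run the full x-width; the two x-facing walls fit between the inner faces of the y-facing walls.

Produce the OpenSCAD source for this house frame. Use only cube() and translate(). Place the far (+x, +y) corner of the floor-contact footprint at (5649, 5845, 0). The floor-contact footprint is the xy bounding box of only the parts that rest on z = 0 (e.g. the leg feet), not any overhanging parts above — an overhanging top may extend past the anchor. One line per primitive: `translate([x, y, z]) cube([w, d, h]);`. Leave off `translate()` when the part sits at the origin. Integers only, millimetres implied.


translate([129, 435, 0]) cube([5520, 190, 2490]);
translate([129, 5655, 0]) cube([5520, 190, 2490]);
translate([129, 625, 0]) cube([190, 5030, 2490]);
translate([5459, 625, 0]) cube([190, 5030, 2490]);


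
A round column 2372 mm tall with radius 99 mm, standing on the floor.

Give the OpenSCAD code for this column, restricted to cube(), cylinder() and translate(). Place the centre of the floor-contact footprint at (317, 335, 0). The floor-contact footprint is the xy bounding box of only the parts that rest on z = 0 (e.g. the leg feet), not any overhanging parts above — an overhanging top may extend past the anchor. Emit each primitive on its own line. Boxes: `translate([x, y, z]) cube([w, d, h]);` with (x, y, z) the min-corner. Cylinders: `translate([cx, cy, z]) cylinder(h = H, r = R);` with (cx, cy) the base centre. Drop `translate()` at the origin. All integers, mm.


translate([317, 335, 0]) cylinder(h = 2372, r = 99);


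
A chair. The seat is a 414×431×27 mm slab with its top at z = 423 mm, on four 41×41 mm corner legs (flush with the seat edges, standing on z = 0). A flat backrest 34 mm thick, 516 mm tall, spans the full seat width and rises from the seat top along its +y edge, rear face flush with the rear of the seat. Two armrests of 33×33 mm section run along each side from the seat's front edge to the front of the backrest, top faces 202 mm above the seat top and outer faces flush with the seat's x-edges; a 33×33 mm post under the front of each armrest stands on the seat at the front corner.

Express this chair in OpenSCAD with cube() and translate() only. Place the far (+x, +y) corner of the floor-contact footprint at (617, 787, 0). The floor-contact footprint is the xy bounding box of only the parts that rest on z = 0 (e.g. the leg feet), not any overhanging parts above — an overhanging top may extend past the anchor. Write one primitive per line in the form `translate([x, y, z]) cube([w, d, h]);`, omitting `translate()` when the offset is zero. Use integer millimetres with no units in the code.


translate([203, 356, 396]) cube([414, 431, 27]);
translate([203, 356, 0]) cube([41, 41, 396]);
translate([576, 356, 0]) cube([41, 41, 396]);
translate([203, 746, 0]) cube([41, 41, 396]);
translate([576, 746, 0]) cube([41, 41, 396]);
translate([203, 753, 423]) cube([414, 34, 516]);
translate([203, 356, 592]) cube([33, 397, 33]);
translate([584, 356, 592]) cube([33, 397, 33]);
translate([203, 356, 423]) cube([33, 33, 169]);
translate([584, 356, 423]) cube([33, 33, 169]);


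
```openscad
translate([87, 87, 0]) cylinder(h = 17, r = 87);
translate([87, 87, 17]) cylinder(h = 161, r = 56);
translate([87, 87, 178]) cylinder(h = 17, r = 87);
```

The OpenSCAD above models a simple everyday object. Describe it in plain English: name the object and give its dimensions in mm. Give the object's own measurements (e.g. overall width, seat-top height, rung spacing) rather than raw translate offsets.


A spool: two coaxial disc flanges of radius 87 mm and thickness 17 mm, joined by a core cylinder of radius 56 mm and height 161 mm. The lower flange rests on z = 0 and the three cylinders share a vertical axis.


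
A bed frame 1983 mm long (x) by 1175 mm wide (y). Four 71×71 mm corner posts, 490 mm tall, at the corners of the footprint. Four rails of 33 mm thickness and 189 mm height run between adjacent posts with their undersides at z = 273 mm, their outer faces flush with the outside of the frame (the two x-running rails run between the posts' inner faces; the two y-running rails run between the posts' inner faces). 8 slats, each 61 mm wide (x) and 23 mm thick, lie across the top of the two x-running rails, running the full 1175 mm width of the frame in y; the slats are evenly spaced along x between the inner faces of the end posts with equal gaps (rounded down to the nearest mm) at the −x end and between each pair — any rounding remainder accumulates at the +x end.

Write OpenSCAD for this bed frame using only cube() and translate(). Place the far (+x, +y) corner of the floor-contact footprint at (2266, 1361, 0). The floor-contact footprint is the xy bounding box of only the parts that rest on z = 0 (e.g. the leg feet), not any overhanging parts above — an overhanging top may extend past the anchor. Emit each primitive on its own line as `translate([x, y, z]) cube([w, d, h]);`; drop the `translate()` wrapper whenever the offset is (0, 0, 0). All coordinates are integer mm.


// slat z = rail_z + rail_h = 273 + 189 = 462
// slat gap = ⌊(1841 − 8·61) / 9⌋ = 150
translate([283, 186, 0]) cube([71, 71, 490]);
translate([283, 1290, 0]) cube([71, 71, 490]);
translate([2195, 186, 0]) cube([71, 71, 490]);
translate([2195, 1290, 0]) cube([71, 71, 490]);
translate([354, 186, 273]) cube([1841, 33, 189]);
translate([354, 1328, 273]) cube([1841, 33, 189]);
translate([283, 257, 273]) cube([33, 1033, 189]);
translate([2233, 257, 273]) cube([33, 1033, 189]);
translate([504, 186, 462]) cube([61, 1175, 23]);
translate([715, 186, 462]) cube([61, 1175, 23]);
translate([926, 186, 462]) cube([61, 1175, 23]);
translate([1137, 186, 462]) cube([61, 1175, 23]);
translate([1348, 186, 462]) cube([61, 1175, 23]);
translate([1559, 186, 462]) cube([61, 1175, 23]);
translate([1770, 186, 462]) cube([61, 1175, 23]);
translate([1981, 186, 462]) cube([61, 1175, 23]);


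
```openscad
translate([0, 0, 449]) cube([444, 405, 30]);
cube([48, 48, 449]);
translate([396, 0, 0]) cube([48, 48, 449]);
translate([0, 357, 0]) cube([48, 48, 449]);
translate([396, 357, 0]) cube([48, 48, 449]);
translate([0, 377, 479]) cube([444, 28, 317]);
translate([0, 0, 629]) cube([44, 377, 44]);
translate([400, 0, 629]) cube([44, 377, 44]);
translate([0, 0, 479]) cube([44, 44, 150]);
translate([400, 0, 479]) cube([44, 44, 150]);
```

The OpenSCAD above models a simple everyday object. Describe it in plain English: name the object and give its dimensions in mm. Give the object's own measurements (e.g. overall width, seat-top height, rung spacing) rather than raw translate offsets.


A chair. The seat is a 444×405×30 mm slab with its top at z = 479 mm, on four 48×48 mm corner legs (flush with the seat edges, standing on z = 0). A flat backrest 28 mm thick, 317 mm tall, spans the full seat width and rises from the seat top along its +y edge, rear face flush with the rear of the seat. Two armrests of 44×44 mm section run along each side from the seat's front edge to the front of the backrest, top faces 194 mm above the seat top and outer faces flush with the seat's x-edges; a 44×44 mm post under the front of each armrest stands on the seat at the front corner.


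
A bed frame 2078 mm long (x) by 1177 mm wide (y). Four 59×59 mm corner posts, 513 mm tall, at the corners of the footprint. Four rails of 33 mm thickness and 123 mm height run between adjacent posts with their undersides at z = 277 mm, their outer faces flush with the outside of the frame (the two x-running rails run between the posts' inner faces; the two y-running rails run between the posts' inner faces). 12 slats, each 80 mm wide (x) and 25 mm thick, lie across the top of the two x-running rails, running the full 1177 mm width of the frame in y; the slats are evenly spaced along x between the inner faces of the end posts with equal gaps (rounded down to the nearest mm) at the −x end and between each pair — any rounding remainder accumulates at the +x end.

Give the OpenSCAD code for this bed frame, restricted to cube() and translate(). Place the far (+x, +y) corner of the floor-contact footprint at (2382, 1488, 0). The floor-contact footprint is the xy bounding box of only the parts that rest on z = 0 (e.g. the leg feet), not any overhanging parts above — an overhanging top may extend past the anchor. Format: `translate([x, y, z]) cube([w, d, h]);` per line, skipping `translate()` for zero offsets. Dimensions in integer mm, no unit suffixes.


// slat z = rail_z + rail_h = 277 + 123 = 400
// slat gap = ⌊(1960 − 12·80) / 13⌋ = 76
translate([304, 311, 0]) cube([59, 59, 513]);
translate([304, 1429, 0]) cube([59, 59, 513]);
translate([2323, 311, 0]) cube([59, 59, 513]);
translate([2323, 1429, 0]) cube([59, 59, 513]);
translate([363, 311, 277]) cube([1960, 33, 123]);
translate([363, 1455, 277]) cube([1960, 33, 123]);
translate([304, 370, 277]) cube([33, 1059, 123]);
translate([2349, 370, 277]) cube([33, 1059, 123]);
translate([439, 311, 400]) cube([80, 1177, 25]);
translate([595, 311, 400]) cube([80, 1177, 25]);
translate([751, 311, 400]) cube([80, 1177, 25]);
translate([907, 311, 400]) cube([80, 1177, 25]);
translate([1063, 311, 400]) cube([80, 1177, 25]);
translate([1219, 311, 400]) cube([80, 1177, 25]);
translate([1375, 311, 400]) cube([80, 1177, 25]);
translate([1531, 311, 400]) cube([80, 1177, 25]);
translate([1687, 311, 400]) cube([80, 1177, 25]);
translate([1843, 311, 400]) cube([80, 1177, 25]);
translate([1999, 311, 400]) cube([80, 1177, 25]);
translate([2155, 311, 400]) cube([80, 1177, 25]);


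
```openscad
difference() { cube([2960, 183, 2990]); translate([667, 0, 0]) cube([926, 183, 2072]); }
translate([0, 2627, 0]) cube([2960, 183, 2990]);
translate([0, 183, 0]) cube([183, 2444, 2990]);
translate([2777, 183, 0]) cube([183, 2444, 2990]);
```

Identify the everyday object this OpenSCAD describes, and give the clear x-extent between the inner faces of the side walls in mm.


A single room. The interior width is 2594 mm.

Four walls enclosing a rectangle with a door in the front wall — a room. Outside width 2960 minus two 183 mm walls gives 2594 mm.


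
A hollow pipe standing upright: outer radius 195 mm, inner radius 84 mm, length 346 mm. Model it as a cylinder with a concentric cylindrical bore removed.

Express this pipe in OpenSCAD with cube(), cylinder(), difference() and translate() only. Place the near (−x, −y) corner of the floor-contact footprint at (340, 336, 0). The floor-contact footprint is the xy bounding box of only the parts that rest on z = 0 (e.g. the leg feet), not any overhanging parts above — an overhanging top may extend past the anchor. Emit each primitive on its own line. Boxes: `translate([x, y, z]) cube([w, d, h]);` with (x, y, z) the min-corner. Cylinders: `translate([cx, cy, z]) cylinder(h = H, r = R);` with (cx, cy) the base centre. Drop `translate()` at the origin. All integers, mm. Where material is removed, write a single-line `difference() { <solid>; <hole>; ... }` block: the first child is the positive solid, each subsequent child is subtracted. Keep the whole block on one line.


difference() { translate([535, 531, 0]) cylinder(h = 346, r = 195); translate([535, 531, 0]) cylinder(h = 346, r = 84); }


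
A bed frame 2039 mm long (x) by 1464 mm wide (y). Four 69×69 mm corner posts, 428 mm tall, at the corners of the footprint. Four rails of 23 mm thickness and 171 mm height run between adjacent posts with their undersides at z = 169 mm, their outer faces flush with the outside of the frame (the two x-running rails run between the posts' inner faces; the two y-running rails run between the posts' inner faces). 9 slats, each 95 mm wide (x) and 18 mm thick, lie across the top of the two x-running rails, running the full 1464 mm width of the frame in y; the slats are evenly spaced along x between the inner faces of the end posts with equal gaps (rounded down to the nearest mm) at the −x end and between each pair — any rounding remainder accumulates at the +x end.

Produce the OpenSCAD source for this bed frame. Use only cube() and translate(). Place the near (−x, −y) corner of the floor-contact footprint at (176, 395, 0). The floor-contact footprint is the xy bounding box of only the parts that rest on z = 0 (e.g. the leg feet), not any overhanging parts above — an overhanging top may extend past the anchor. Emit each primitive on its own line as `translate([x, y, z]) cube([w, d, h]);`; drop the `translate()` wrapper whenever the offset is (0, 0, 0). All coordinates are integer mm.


translate([176, 395, 0]) cube([69, 69, 428]);
translate([176, 1790, 0]) cube([69, 69, 428]);
translate([2146, 395, 0]) cube([69, 69, 428]);
translate([2146, 1790, 0]) cube([69, 69, 428]);
translate([245, 395, 169]) cube([1901, 23, 171]);
translate([245, 1836, 169]) cube([1901, 23, 171]);
translate([176, 464, 169]) cube([23, 1326, 171]);
translate([2192, 464, 169]) cube([23, 1326, 171]);
translate([349, 395, 340]) cube([95, 1464, 18]);
translate([548, 395, 340]) cube([95, 1464, 18]);
translate([747, 395, 340]) cube([95, 1464, 18]);
translate([946, 395, 340]) cube([95, 1464, 18]);
translate([1145, 395, 340]) cube([95, 1464, 18]);
translate([1344, 395, 340]) cube([95, 1464, 18]);
translate([1543, 395, 340]) cube([95, 1464, 18]);
translate([1742, 395, 340]) cube([95, 1464, 18]);
translate([1941, 395, 340]) cube([95, 1464, 18]);


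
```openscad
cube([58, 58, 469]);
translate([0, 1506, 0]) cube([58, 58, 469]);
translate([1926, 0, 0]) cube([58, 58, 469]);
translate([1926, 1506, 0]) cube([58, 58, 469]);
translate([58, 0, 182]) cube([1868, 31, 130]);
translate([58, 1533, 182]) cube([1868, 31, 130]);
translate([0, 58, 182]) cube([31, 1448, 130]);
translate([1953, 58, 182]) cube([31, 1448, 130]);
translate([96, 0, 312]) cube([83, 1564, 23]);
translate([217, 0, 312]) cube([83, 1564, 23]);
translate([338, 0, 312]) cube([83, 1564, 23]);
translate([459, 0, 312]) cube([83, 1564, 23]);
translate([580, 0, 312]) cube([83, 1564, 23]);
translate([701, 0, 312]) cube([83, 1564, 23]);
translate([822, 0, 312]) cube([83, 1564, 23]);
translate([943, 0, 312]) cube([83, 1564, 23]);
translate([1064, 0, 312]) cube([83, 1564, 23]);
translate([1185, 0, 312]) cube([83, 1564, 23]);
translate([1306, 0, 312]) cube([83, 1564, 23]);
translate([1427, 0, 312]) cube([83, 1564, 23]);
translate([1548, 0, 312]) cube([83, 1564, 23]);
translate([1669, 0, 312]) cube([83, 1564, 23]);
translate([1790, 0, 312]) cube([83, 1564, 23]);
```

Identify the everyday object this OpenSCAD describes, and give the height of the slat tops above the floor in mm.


A bed frame. The slat-top height is 335 mm.

Four posts, four rails, and a row of slats — a bed frame. Slats sit on the rails at z = 182 + 130 = 312; with slat thickness 23, the top is 335 mm.
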